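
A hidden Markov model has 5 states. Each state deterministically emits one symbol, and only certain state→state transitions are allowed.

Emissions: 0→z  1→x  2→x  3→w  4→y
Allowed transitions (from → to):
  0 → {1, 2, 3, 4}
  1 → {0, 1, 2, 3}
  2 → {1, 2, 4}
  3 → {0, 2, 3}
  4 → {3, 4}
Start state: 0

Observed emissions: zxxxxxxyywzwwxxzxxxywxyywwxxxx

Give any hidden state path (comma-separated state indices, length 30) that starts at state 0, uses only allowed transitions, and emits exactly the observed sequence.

  [0] z  {0}  => 0  start
  [1] x  {1,2}  => 1  0->1 ok
  [2] x  {1,2}  => 1  1->1 ok
  [3] x  {1,2}  => 2  1->2 ok
  [4] x  {1,2}  => 1  2->1 ok
  [5] x  {1,2}  => 1  1->1 ok
  [6] x  {1,2}  => 2  1->2 ok
  [7] y  {4}  => 4  2->4 ok
  [8] y  {4}  => 4  4->4 ok
  [9] w  {3}  => 3  4->3 ok
  [10] z  {0}  => 0  3->0 ok
  [11] w  {3}  => 3  0->3 ok
  [12] w  {3}  => 3  3->3 ok
  [13] x  {1,2}  => 2  3->2 ok
  [14] x  {1,2}  => 1  2->1 ok
  [15] z  {0}  => 0  1->0 ok
  [16] x  {1,2}  => 1  0->1 ok
  [17] x  {1,2}  => 1  1->1 ok
  [18] x  {1,2}  => 2  1->2 ok
  [19] y  {4}  => 4  2->4 ok
  [20] w  {3}  => 3  4->3 ok
  [21] x  {1,2}  => 2  3->2 ok
  [22] y  {4}  => 4  2->4 ok
  [23] y  {4}  => 4  4->4 ok
  [24] w  {3}  => 3  4->3 ok
  [25] w  {3}  => 3  3->3 ok
  [26] x  {1,2}  => 2  3->2 ok
  [27] x  {1,2}  => 2  2->2 ok
  [28] x  {1,2}  => 2  2->2 ok
  [29] x  {1,2}  => 2  2->2 ok

0,1,1,2,1,1,2,4,4,3,0,3,3,2,1,0,1,1,2,4,3,2,4,4,3,3,2,2,2,2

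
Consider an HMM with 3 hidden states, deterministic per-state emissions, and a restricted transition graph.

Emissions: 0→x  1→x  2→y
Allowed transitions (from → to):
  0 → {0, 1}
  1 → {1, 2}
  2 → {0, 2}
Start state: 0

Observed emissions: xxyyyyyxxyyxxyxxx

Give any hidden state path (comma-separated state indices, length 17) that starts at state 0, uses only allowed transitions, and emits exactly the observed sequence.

  pos 0: x in {0,1}, choose 0; start
  pos 1: x in {0,1}, choose 1; 0->1 ok
  pos 2: y in {2}, choose 2; 1->2 ok
  pos 3: y in {2}, choose 2; 2->2 ok
  pos 4: y in {2}, choose 2; 2->2 ok
  pos 5: y in {2}, choose 2; 2->2 ok
  pos 6: y in {2}, choose 2; 2->2 ok
  pos 7: x in {0,1}, choose 0; 2->0 ok
  pos 8: x in {0,1}, choose 1; 0->1 ok
  pos 9: y in {2}, choose 2; 1->2 ok
  pos 10: y in {2}, choose 2; 2->2 ok
  pos 11: x in {0,1}, choose 0; 2->0 ok
  pos 12: x in {0,1}, choose 1; 0->1 ok
  pos 13: y in {2}, choose 2; 1->2 ok
  pos 14: x in {0,1}, choose 0; 2->0 ok
  pos 15: x in {0,1}, choose 0; 0->0 ok
  pos 16: x in {0,1}, choose 1; 0->1 ok

0,1,2,2,2,2,2,0,1,2,2,0,1,2,0,0,1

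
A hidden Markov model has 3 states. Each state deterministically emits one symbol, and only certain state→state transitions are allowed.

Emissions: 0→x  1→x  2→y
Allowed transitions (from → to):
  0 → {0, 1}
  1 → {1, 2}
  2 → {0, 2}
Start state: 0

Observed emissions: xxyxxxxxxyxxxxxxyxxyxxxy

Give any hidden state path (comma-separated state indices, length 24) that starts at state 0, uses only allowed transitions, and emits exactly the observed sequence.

0,1,2,0,0,1,1,1,1,2,0,0,0,1,1,1,2,0,1,2,0,0,1,2

  [0] x  {0,1}  => 0  start
  [1] x  {0,1}  => 1  0->1 ok
  [2] y  {2}  => 2  1->2 ok
  [3] x  {0,1}  => 0  2->0 ok
  [4] x  {0,1}  => 0  0->0 ok
  [5] x  {0,1}  => 1  0->1 ok
  [6] x  {0,1}  => 1  1->1 ok
  [7] x  {0,1}  => 1  1->1 ok
  [8] x  {0,1}  => 1  1->1 ok
  [9] y  {2}  => 2  1->2 ok
  [10] x  {0,1}  => 0  2->0 ok
  [11] x  {0,1}  => 0  0->0 ok
  [12] x  {0,1}  => 0  0->0 ok
  [13] x  {0,1}  => 1  0->1 ok
  [14] x  {0,1}  => 1  1->1 ok
  [15] x  {0,1}  => 1  1->1 ok
  [16] y  {2}  => 2  1->2 ok
  [17] x  {0,1}  => 0  2->0 ok
  [18] x  {0,1}  => 1  0->1 ok
  [19] y  {2}  => 2  1->2 ok
  [20] x  {0,1}  => 0  2->0 ok
  [21] x  {0,1}  => 0  0->0 ok
  [22] x  {0,1}  => 1  0->1 ok
  [23] y  {2}  => 2  1->2 ok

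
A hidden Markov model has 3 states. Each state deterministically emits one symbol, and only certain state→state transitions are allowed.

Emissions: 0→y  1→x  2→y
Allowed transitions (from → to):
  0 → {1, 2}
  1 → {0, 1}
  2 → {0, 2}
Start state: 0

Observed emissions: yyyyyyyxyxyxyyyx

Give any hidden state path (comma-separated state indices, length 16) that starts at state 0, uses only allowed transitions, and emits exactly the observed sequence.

0,2,2,0,2,2,0,1,0,1,0,1,0,2,0,1

  pos 0: y in {0,2}, choose 0; start
  pos 1: y in {0,2}, choose 2; 0->2 ok
  pos 2: y in {0,2}, choose 2; 2->2 ok
  pos 3: y in {0,2}, choose 0; 2->0 ok
  pos 4: y in {0,2}, choose 2; 0->2 ok
  pos 5: y in {0,2}, choose 2; 2->2 ok
  pos 6: y in {0,2}, choose 0; 2->0 ok
  pos 7: x in {1}, choose 1; 0->1 ok
  pos 8: y in {0,2}, choose 0; 1->0 ok
  pos 9: x in {1}, choose 1; 0->1 ok
  pos 10: y in {0,2}, choose 0; 1->0 ok
  pos 11: x in {1}, choose 1; 0->1 ok
  pos 12: y in {0,2}, choose 0; 1->0 ok
  pos 13: y in {0,2}, choose 2; 0->2 ok
  pos 14: y in {0,2}, choose 0; 2->0 ok
  pos 15: x in {1}, choose 1; 0->1 ok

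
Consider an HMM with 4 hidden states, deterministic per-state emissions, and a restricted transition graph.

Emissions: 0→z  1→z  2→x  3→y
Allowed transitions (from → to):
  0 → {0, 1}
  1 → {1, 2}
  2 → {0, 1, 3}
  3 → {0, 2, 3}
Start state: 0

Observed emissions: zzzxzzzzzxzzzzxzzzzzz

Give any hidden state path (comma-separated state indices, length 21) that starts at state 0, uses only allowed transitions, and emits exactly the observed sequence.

0,1,1,2,0,0,0,0,1,2,0,1,1,1,2,0,0,1,1,1,1

  pos 0: z in {0,1}, choose 0; start
  pos 1: z in {0,1}, choose 1; 0->1 ok
  pos 2: z in {0,1}, choose 1; 1->1 ok
  pos 3: x in {2}, choose 2; 1->2 ok
  pos 4: z in {0,1}, choose 0; 2->0 ok
  pos 5: z in {0,1}, choose 0; 0->0 ok
  pos 6: z in {0,1}, choose 0; 0->0 ok
  pos 7: z in {0,1}, choose 0; 0->0 ok
  pos 8: z in {0,1}, choose 1; 0->1 ok
  pos 9: x in {2}, choose 2; 1->2 ok
  pos 10: z in {0,1}, choose 0; 2->0 ok
  pos 11: z in {0,1}, choose 1; 0->1 ok
  pos 12: z in {0,1}, choose 1; 1->1 ok
  pos 13: z in {0,1}, choose 1; 1->1 ok
  pos 14: x in {2}, choose 2; 1->2 ok
  pos 15: z in {0,1}, choose 0; 2->0 ok
  pos 16: z in {0,1}, choose 0; 0->0 ok
  pos 17: z in {0,1}, choose 1; 0->1 ok
  pos 18: z in {0,1}, choose 1; 1->1 ok
  pos 19: z in {0,1}, choose 1; 1->1 ok
  pos 20: z in {0,1}, choose 1; 1->1 ok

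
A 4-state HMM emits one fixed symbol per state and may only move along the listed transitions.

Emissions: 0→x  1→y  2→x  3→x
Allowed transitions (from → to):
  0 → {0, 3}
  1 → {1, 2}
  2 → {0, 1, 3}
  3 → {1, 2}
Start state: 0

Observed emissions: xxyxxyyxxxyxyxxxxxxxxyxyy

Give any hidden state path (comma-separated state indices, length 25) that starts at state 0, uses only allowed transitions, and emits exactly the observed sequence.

  [0] x  {0,2,3}  => 0  start
  [1] x  {0,2,3}  => 3  0->3 ok
  [2] y  {1}  => 1  3->1 ok
  [3] x  {0,2,3}  => 2  1->2 ok
  [4] x  {0,2,3}  => 3  2->3 ok
  [5] y  {1}  => 1  3->1 ok
  [6] y  {1}  => 1  1->1 ok
  [7] x  {0,2,3}  => 2  1->2 ok
  [8] x  {0,2,3}  => 3  2->3 ok
  [9] x  {0,2,3}  => 2  3->2 ok
  [10] y  {1}  => 1  2->1 ok
  [11] x  {0,2,3}  => 2  1->2 ok
  [12] y  {1}  => 1  2->1 ok
  [13] x  {0,2,3}  => 2  1->2 ok
  [14] x  {0,2,3}  => 0  2->0 ok
  [15] x  {0,2,3}  => 0  0->0 ok
  [16] x  {0,2,3}  => 3  0->3 ok
  [17] x  {0,2,3}  => 2  3->2 ok
  [18] x  {0,2,3}  => 0  2->0 ok
  [19] x  {0,2,3}  => 3  0->3 ok
  [20] x  {0,2,3}  => 2  3->2 ok
  [21] y  {1}  => 1  2->1 ok
  [22] x  {0,2,3}  => 2  1->2 ok
  [23] y  {1}  => 1  2->1 ok
  [24] y  {1}  => 1  1->1 ok

0,3,1,2,3,1,1,2,3,2,1,2,1,2,0,0,3,2,0,3,2,1,2,1,1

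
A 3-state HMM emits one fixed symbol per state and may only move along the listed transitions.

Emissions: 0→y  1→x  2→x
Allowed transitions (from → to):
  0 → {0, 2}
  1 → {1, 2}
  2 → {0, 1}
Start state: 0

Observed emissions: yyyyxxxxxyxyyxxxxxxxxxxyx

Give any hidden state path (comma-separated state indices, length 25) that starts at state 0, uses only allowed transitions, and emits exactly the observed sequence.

0,0,0,0,2,1,1,1,2,0,2,0,0,2,1,1,2,1,2,1,2,1,2,0,2

  t0 'y' -> {0}, take 0 (start)
  t1 'y' -> {0}, take 0 (0->0 ok)
  t2 'y' -> {0}, take 0 (0->0 ok)
  t3 'y' -> {0}, take 0 (0->0 ok)
  t4 'x' -> {1,2}, take 2 (0->2 ok)
  t5 'x' -> {1,2}, take 1 (2->1 ok)
  t6 'x' -> {1,2}, take 1 (1->1 ok)
  t7 'x' -> {1,2}, take 1 (1->1 ok)
  t8 'x' -> {1,2}, take 2 (1->2 ok)
  t9 'y' -> {0}, take 0 (2->0 ok)
  t10 'x' -> {1,2}, take 2 (0->2 ok)
  t11 'y' -> {0}, take 0 (2->0 ok)
  t12 'y' -> {0}, take 0 (0->0 ok)
  t13 'x' -> {1,2}, take 2 (0->2 ok)
  t14 'x' -> {1,2}, take 1 (2->1 ok)
  t15 'x' -> {1,2}, take 1 (1->1 ok)
  t16 'x' -> {1,2}, take 2 (1->2 ok)
  t17 'x' -> {1,2}, take 1 (2->1 ok)
  t18 'x' -> {1,2}, take 2 (1->2 ok)
  t19 'x' -> {1,2}, take 1 (2->1 ok)
  t20 'x' -> {1,2}, take 2 (1->2 ok)
  t21 'x' -> {1,2}, take 1 (2->1 ok)
  t22 'x' -> {1,2}, take 2 (1->2 ok)
  t23 'y' -> {0}, take 0 (2->0 ok)
  t24 'x' -> {1,2}, take 2 (0->2 ok)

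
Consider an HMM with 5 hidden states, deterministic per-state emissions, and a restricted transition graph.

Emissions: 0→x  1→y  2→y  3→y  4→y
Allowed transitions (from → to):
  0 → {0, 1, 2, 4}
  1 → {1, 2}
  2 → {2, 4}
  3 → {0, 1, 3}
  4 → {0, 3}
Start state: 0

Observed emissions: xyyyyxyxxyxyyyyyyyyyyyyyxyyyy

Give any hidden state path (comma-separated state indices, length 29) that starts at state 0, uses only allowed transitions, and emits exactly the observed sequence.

0,2,2,2,4,0,4,0,0,4,0,4,3,1,1,1,1,2,2,2,2,4,3,3,0,2,2,2,2

  [0] x  {0}  => 0  start
  [1] y  {1,2,3,4}  => 2  0->2 ok
  [2] y  {1,2,3,4}  => 2  2->2 ok
  [3] y  {1,2,3,4}  => 2  2->2 ok
  [4] y  {1,2,3,4}  => 4  2->4 ok
  [5] x  {0}  => 0  4->0 ok
  [6] y  {1,2,3,4}  => 4  0->4 ok
  [7] x  {0}  => 0  4->0 ok
  [8] x  {0}  => 0  0->0 ok
  [9] y  {1,2,3,4}  => 4  0->4 ok
  [10] x  {0}  => 0  4->0 ok
  [11] y  {1,2,3,4}  => 4  0->4 ok
  [12] y  {1,2,3,4}  => 3  4->3 ok
  [13] y  {1,2,3,4}  => 1  3->1 ok
  [14] y  {1,2,3,4}  => 1  1->1 ok
  [15] y  {1,2,3,4}  => 1  1->1 ok
  [16] y  {1,2,3,4}  => 1  1->1 ok
  [17] y  {1,2,3,4}  => 2  1->2 ok
  [18] y  {1,2,3,4}  => 2  2->2 ok
  [19] y  {1,2,3,4}  => 2  2->2 ok
  [20] y  {1,2,3,4}  => 2  2->2 ok
  [21] y  {1,2,3,4}  => 4  2->4 ok
  [22] y  {1,2,3,4}  => 3  4->3 ok
  [23] y  {1,2,3,4}  => 3  3->3 ok
  [24] x  {0}  => 0  3->0 ok
  [25] y  {1,2,3,4}  => 2  0->2 ok
  [26] y  {1,2,3,4}  => 2  2->2 ok
  [27] y  {1,2,3,4}  => 2  2->2 ok
  [28] y  {1,2,3,4}  => 2  2->2 ok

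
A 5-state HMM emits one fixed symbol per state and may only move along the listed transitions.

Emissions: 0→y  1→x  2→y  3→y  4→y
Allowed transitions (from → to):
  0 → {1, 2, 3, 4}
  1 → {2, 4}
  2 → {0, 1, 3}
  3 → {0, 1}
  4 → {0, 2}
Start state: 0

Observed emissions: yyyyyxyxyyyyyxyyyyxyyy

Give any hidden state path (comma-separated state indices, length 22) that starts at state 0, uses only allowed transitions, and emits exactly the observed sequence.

0,2,0,4,0,1,2,1,2,3,0,4,0,1,4,0,4,0,1,4,2,3

  [0] y  {0,2,3,4}  => 0  start
  [1] y  {0,2,3,4}  => 2  0->2 ok
  [2] y  {0,2,3,4}  => 0  2->0 ok
  [3] y  {0,2,3,4}  => 4  0->4 ok
  [4] y  {0,2,3,4}  => 0  4->0 ok
  [5] x  {1}  => 1  0->1 ok
  [6] y  {0,2,3,4}  => 2  1->2 ok
  [7] x  {1}  => 1  2->1 ok
  [8] y  {0,2,3,4}  => 2  1->2 ok
  [9] y  {0,2,3,4}  => 3  2->3 ok
  [10] y  {0,2,3,4}  => 0  3->0 ok
  [11] y  {0,2,3,4}  => 4  0->4 ok
  [12] y  {0,2,3,4}  => 0  4->0 ok
  [13] x  {1}  => 1  0->1 ok
  [14] y  {0,2,3,4}  => 4  1->4 ok
  [15] y  {0,2,3,4}  => 0  4->0 ok
  [16] y  {0,2,3,4}  => 4  0->4 ok
  [17] y  {0,2,3,4}  => 0  4->0 ok
  [18] x  {1}  => 1  0->1 ok
  [19] y  {0,2,3,4}  => 4  1->4 ok
  [20] y  {0,2,3,4}  => 2  4->2 ok
  [21] y  {0,2,3,4}  => 3  2->3 ok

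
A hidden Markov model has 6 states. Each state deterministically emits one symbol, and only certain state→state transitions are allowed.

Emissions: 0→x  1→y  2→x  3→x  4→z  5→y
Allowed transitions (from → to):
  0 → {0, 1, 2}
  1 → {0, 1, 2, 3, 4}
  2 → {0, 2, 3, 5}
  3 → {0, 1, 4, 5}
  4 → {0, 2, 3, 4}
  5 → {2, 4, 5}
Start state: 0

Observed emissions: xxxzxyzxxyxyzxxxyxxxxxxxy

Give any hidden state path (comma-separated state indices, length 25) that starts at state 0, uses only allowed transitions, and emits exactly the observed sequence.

0,2,3,4,3,5,4,2,2,5,2,5,4,2,2,2,5,2,2,0,0,2,0,0,1

  pos 0: x in {0,2,3}, choose 0; start
  pos 1: x in {0,2,3}, choose 2; 0->2 ok
  pos 2: x in {0,2,3}, choose 3; 2->3 ok
  pos 3: z in {4}, choose 4; 3->4 ok
  pos 4: x in {0,2,3}, choose 3; 4->3 ok
  pos 5: y in {1,5}, choose 5; 3->5 ok
  pos 6: z in {4}, choose 4; 5->4 ok
  pos 7: x in {0,2,3}, choose 2; 4->2 ok
  pos 8: x in {0,2,3}, choose 2; 2->2 ok
  pos 9: y in {1,5}, choose 5; 2->5 ok
  pos 10: x in {0,2,3}, choose 2; 5->2 ok
  pos 11: y in {1,5}, choose 5; 2->5 ok
  pos 12: z in {4}, choose 4; 5->4 ok
  pos 13: x in {0,2,3}, choose 2; 4->2 ok
  pos 14: x in {0,2,3}, choose 2; 2->2 ok
  pos 15: x in {0,2,3}, choose 2; 2->2 ok
  pos 16: y in {1,5}, choose 5; 2->5 ok
  pos 17: x in {0,2,3}, choose 2; 5->2 ok
  pos 18: x in {0,2,3}, choose 2; 2->2 ok
  pos 19: x in {0,2,3}, choose 0; 2->0 ok
  pos 20: x in {0,2,3}, choose 0; 0->0 ok
  pos 21: x in {0,2,3}, choose 2; 0->2 ok
  pos 22: x in {0,2,3}, choose 0; 2->0 ok
  pos 23: x in {0,2,3}, choose 0; 0->0 ok
  pos 24: y in {1,5}, choose 1; 0->1 ok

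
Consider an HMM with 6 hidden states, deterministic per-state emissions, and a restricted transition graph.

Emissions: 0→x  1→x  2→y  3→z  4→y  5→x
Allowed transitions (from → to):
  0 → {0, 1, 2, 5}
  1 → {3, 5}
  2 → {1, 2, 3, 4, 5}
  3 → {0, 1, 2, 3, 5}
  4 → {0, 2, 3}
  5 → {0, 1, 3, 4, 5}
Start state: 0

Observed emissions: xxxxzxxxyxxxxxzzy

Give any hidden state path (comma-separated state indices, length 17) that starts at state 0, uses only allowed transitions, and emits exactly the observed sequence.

  t0 'x' -> {0,1,5}, take 0 (start)
  t1 'x' -> {0,1,5}, take 5 (0->5 ok)
  t2 'x' -> {0,1,5}, take 5 (5->5 ok)
  t3 'x' -> {0,1,5}, take 1 (5->1 ok)
  t4 'z' -> {3}, take 3 (1->3 ok)
  t5 'x' -> {0,1,5}, take 1 (3->1 ok)
  t6 'x' -> {0,1,5}, take 5 (1->5 ok)
  t7 'x' -> {0,1,5}, take 0 (5->0 ok)
  t8 'y' -> {2,4}, take 2 (0->2 ok)
  t9 'x' -> {0,1,5}, take 5 (2->5 ok)
  t10 'x' -> {0,1,5}, take 5 (5->5 ok)
  t11 'x' -> {0,1,5}, take 1 (5->1 ok)
  t12 'x' -> {0,1,5}, take 5 (1->5 ok)
  t13 'x' -> {0,1,5}, take 1 (5->1 ok)
  t14 'z' -> {3}, take 3 (1->3 ok)
  t15 'z' -> {3}, take 3 (3->3 ok)
  t16 'y' -> {2,4}, take 2 (3->2 ok)

0,5,5,1,3,1,5,0,2,5,5,1,5,1,3,3,2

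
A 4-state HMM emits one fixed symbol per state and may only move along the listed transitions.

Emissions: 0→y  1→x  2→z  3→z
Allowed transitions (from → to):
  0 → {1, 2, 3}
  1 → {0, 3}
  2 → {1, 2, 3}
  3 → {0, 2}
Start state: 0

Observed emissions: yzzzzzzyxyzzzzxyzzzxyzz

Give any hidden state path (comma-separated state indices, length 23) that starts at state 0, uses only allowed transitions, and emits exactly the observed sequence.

0,2,2,3,2,2,3,0,1,0,3,2,2,2,1,0,2,3,2,1,0,2,3

  t0 'y' -> {0}, take 0 (start)
  t1 'z' -> {2,3}, take 2 (0->2 ok)
  t2 'z' -> {2,3}, take 2 (2->2 ok)
  t3 'z' -> {2,3}, take 3 (2->3 ok)
  t4 'z' -> {2,3}, take 2 (3->2 ok)
  t5 'z' -> {2,3}, take 2 (2->2 ok)
  t6 'z' -> {2,3}, take 3 (2->3 ok)
  t7 'y' -> {0}, take 0 (3->0 ok)
  t8 'x' -> {1}, take 1 (0->1 ok)
  t9 'y' -> {0}, take 0 (1->0 ok)
  t10 'z' -> {2,3}, take 3 (0->3 ok)
  t11 'z' -> {2,3}, take 2 (3->2 ok)
  t12 'z' -> {2,3}, take 2 (2->2 ok)
  t13 'z' -> {2,3}, take 2 (2->2 ok)
  t14 'x' -> {1}, take 1 (2->1 ok)
  t15 'y' -> {0}, take 0 (1->0 ok)
  t16 'z' -> {2,3}, take 2 (0->2 ok)
  t17 'z' -> {2,3}, take 3 (2->3 ok)
  t18 'z' -> {2,3}, take 2 (3->2 ok)
  t19 'x' -> {1}, take 1 (2->1 ok)
  t20 'y' -> {0}, take 0 (1->0 ok)
  t21 'z' -> {2,3}, take 2 (0->2 ok)
  t22 'z' -> {2,3}, take 3 (2->3 ok)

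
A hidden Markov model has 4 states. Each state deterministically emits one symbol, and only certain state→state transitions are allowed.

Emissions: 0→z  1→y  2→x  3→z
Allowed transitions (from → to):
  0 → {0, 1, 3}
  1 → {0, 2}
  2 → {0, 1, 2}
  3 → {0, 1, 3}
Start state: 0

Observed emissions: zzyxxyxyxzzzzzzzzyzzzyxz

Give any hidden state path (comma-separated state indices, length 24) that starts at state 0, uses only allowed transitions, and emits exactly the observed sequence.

0,0,1,2,2,1,2,1,2,0,0,0,0,3,3,3,0,1,0,3,0,1,2,0

  0: obs=z cand={0,3} pick 0 [start]
  1: obs=z cand={0,3} pick 0 [0->0 ok]
  2: obs=y cand={1} pick 1 [0->1 ok]
  3: obs=x cand={2} pick 2 [1->2 ok]
  4: obs=x cand={2} pick 2 [2->2 ok]
  5: obs=y cand={1} pick 1 [2->1 ok]
  6: obs=x cand={2} pick 2 [1->2 ok]
  7: obs=y cand={1} pick 1 [2->1 ok]
  8: obs=x cand={2} pick 2 [1->2 ok]
  9: obs=z cand={0,3} pick 0 [2->0 ok]
  10: obs=z cand={0,3} pick 0 [0->0 ok]
  11: obs=z cand={0,3} pick 0 [0->0 ok]
  12: obs=z cand={0,3} pick 0 [0->0 ok]
  13: obs=z cand={0,3} pick 3 [0->3 ok]
  14: obs=z cand={0,3} pick 3 [3->3 ok]
  15: obs=z cand={0,3} pick 3 [3->3 ok]
  16: obs=z cand={0,3} pick 0 [3->0 ok]
  17: obs=y cand={1} pick 1 [0->1 ok]
  18: obs=z cand={0,3} pick 0 [1->0 ok]
  19: obs=z cand={0,3} pick 3 [0->3 ok]
  20: obs=z cand={0,3} pick 0 [3->0 ok]
  21: obs=y cand={1} pick 1 [0->1 ok]
  22: obs=x cand={2} pick 2 [1->2 ok]
  23: obs=z cand={0,3} pick 0 [2->0 ok]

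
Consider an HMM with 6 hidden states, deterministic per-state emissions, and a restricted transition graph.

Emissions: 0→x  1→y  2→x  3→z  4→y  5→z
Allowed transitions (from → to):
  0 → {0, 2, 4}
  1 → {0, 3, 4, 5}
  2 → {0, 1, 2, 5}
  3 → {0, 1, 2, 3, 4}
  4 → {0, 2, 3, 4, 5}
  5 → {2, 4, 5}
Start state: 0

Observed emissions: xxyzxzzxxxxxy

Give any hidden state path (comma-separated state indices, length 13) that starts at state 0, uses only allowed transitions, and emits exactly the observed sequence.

  [0] x  {0,2}  => 0  start
  [1] x  {0,2}  => 0  0->0 ok
  [2] y  {1,4}  => 4  0->4 ok
  [3] z  {3,5}  => 5  4->5 ok
  [4] x  {0,2}  => 2  5->2 ok
  [5] z  {3,5}  => 5  2->5 ok
  [6] z  {3,5}  => 5  5->5 ok
  [7] x  {0,2}  => 2  5->2 ok
  [8] x  {0,2}  => 0  2->0 ok
  [9] x  {0,2}  => 0  0->0 ok
  [10] x  {0,2}  => 2  0->2 ok
  [11] x  {0,2}  => 2  2->2 ok
  [12] y  {1,4}  => 1  2->1 ok

0,0,4,5,2,5,5,2,0,0,2,2,1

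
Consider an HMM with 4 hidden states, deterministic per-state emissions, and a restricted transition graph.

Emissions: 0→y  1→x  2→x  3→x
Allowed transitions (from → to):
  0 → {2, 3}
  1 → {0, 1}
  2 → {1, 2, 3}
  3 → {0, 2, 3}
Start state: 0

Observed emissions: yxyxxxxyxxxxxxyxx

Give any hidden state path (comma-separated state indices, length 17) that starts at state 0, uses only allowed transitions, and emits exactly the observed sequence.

0,3,0,3,2,1,1,0,3,2,3,2,2,1,0,2,1

  0: obs=y cand={0} pick 0 [start]
  1: obs=x cand={1,2,3} pick 3 [0->3 ok]
  2: obs=y cand={0} pick 0 [3->0 ok]
  3: obs=x cand={1,2,3} pick 3 [0->3 ok]
  4: obs=x cand={1,2,3} pick 2 [3->2 ok]
  5: obs=x cand={1,2,3} pick 1 [2->1 ok]
  6: obs=x cand={1,2,3} pick 1 [1->1 ok]
  7: obs=y cand={0} pick 0 [1->0 ok]
  8: obs=x cand={1,2,3} pick 3 [0->3 ok]
  9: obs=x cand={1,2,3} pick 2 [3->2 ok]
  10: obs=x cand={1,2,3} pick 3 [2->3 ok]
  11: obs=x cand={1,2,3} pick 2 [3->2 ok]
  12: obs=x cand={1,2,3} pick 2 [2->2 ok]
  13: obs=x cand={1,2,3} pick 1 [2->1 ok]
  14: obs=y cand={0} pick 0 [1->0 ok]
  15: obs=x cand={1,2,3} pick 2 [0->2 ok]
  16: obs=x cand={1,2,3} pick 1 [2->1 ok]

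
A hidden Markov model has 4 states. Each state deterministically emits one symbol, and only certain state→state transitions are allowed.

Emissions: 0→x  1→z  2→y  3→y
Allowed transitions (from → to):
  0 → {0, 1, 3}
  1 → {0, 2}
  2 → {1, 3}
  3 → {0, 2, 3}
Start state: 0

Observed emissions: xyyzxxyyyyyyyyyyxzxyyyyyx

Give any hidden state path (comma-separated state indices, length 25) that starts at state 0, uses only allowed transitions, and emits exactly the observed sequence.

0,3,2,1,0,0,3,3,3,3,2,3,3,2,3,3,0,1,0,3,2,3,2,3,0

  [0] x  {0}  => 0  start
  [1] y  {2,3}  => 3  0->3 ok
  [2] y  {2,3}  => 2  3->2 ok
  [3] z  {1}  => 1  2->1 ok
  [4] x  {0}  => 0  1->0 ok
  [5] x  {0}  => 0  0->0 ok
  [6] y  {2,3}  => 3  0->3 ok
  [7] y  {2,3}  => 3  3->3 ok
  [8] y  {2,3}  => 3  3->3 ok
  [9] y  {2,3}  => 3  3->3 ok
  [10] y  {2,3}  => 2  3->2 ok
  [11] y  {2,3}  => 3  2->3 ok
  [12] y  {2,3}  => 3  3->3 ok
  [13] y  {2,3}  => 2  3->2 ok
  [14] y  {2,3}  => 3  2->3 ok
  [15] y  {2,3}  => 3  3->3 ok
  [16] x  {0}  => 0  3->0 ok
  [17] z  {1}  => 1  0->1 ok
  [18] x  {0}  => 0  1->0 ok
  [19] y  {2,3}  => 3  0->3 ok
  [20] y  {2,3}  => 2  3->2 ok
  [21] y  {2,3}  => 3  2->3 ok
  [22] y  {2,3}  => 2  3->2 ok
  [23] y  {2,3}  => 3  2->3 ok
  [24] x  {0}  => 0  3->0 ok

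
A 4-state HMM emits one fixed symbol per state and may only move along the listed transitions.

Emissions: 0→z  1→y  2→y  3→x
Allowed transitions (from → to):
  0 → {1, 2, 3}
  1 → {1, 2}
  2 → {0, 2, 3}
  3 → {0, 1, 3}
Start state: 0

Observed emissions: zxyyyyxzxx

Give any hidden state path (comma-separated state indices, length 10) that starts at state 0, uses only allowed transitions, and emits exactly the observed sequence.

0,3,1,1,1,2,3,0,3,3

  t0 'z' -> {0}, take 0 (start)
  t1 'x' -> {3}, take 3 (0->3 ok)
  t2 'y' -> {1,2}, take 1 (3->1 ok)
  t3 'y' -> {1,2}, take 1 (1->1 ok)
  t4 'y' -> {1,2}, take 1 (1->1 ok)
  t5 'y' -> {1,2}, take 2 (1->2 ok)
  t6 'x' -> {3}, take 3 (2->3 ok)
  t7 'z' -> {0}, take 0 (3->0 ok)
  t8 'x' -> {3}, take 3 (0->3 ok)
  t9 'x' -> {3}, take 3 (3->3 ok)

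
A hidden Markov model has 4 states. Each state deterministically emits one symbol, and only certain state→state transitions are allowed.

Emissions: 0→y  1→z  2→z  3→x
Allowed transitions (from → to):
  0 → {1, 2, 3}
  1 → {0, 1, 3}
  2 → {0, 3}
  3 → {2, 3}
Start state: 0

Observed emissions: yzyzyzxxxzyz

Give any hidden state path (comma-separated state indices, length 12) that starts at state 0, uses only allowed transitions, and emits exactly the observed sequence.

  [0] y  {0}  => 0  start
  [1] z  {1,2}  => 1  0->1 ok
  [2] y  {0}  => 0  1->0 ok
  [3] z  {1,2}  => 2  0->2 ok
  [4] y  {0}  => 0  2->0 ok
  [5] z  {1,2}  => 1  0->1 ok
  [6] x  {3}  => 3  1->3 ok
  [7] x  {3}  => 3  3->3 ok
  [8] x  {3}  => 3  3->3 ok
  [9] z  {1,2}  => 2  3->2 ok
  [10] y  {0}  => 0  2->0 ok
  [11] z  {1,2}  => 1  0->1 ok

0,1,0,2,0,1,3,3,3,2,0,1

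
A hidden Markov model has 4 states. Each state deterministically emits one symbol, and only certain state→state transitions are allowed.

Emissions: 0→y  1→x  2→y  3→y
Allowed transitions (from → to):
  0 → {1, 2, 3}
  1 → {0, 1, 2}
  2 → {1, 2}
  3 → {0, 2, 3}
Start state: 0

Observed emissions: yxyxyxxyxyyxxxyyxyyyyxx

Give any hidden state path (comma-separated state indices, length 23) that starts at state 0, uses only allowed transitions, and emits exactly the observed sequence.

0,1,2,1,0,1,1,2,1,0,2,1,1,1,0,2,1,2,2,2,2,1,1

  [0] y  {0,2,3}  => 0  start
  [1] x  {1}  => 1  0->1 ok
  [2] y  {0,2,3}  => 2  1->2 ok
  [3] x  {1}  => 1  2->1 ok
  [4] y  {0,2,3}  => 0  1->0 ok
  [5] x  {1}  => 1  0->1 ok
  [6] x  {1}  => 1  1->1 ok
  [7] y  {0,2,3}  => 2  1->2 ok
  [8] x  {1}  => 1  2->1 ok
  [9] y  {0,2,3}  => 0  1->0 ok
  [10] y  {0,2,3}  => 2  0->2 ok
  [11] x  {1}  => 1  2->1 ok
  [12] x  {1}  => 1  1->1 ok
  [13] x  {1}  => 1  1->1 ok
  [14] y  {0,2,3}  => 0  1->0 ok
  [15] y  {0,2,3}  => 2  0->2 ok
  [16] x  {1}  => 1  2->1 ok
  [17] y  {0,2,3}  => 2  1->2 ok
  [18] y  {0,2,3}  => 2  2->2 ok
  [19] y  {0,2,3}  => 2  2->2 ok
  [20] y  {0,2,3}  => 2  2->2 ok
  [21] x  {1}  => 1  2->1 ok
  [22] x  {1}  => 1  1->1 ok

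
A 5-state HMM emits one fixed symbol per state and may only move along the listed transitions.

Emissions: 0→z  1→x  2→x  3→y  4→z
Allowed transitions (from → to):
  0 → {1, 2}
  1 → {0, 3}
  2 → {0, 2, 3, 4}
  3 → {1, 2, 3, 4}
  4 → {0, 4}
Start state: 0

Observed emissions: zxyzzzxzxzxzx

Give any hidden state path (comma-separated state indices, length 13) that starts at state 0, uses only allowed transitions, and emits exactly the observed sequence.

  [0] z  {0,4}  => 0  start
  [1] x  {1,2}  => 1  0->1 ok
  [2] y  {3}  => 3  1->3 ok
  [3] z  {0,4}  => 4  3->4 ok
  [4] z  {0,4}  => 4  4->4 ok
  [5] z  {0,4}  => 0  4->0 ok
  [6] x  {1,2}  => 1  0->1 ok
  [7] z  {0,4}  => 0  1->0 ok
  [8] x  {1,2}  => 1  0->1 ok
  [9] z  {0,4}  => 0  1->0 ok
  [10] x  {1,2}  => 1  0->1 ok
  [11] z  {0,4}  => 0  1->0 ok
  [12] x  {1,2}  => 2  0->2 ok

0,1,3,4,4,0,1,0,1,0,1,0,2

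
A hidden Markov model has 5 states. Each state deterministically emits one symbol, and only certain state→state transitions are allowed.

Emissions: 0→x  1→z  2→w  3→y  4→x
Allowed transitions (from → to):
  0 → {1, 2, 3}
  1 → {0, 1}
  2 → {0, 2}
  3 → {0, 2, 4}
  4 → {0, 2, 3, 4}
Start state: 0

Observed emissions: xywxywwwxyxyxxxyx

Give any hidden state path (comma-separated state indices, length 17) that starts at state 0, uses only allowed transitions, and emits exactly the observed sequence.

0,3,2,0,3,2,2,2,0,3,0,3,4,4,0,3,0

  t0 'x' -> {0,4}, take 0 (start)
  t1 'y' -> {3}, take 3 (0->3 ok)
  t2 'w' -> {2}, take 2 (3->2 ok)
  t3 'x' -> {0,4}, take 0 (2->0 ok)
  t4 'y' -> {3}, take 3 (0->3 ok)
  t5 'w' -> {2}, take 2 (3->2 ok)
  t6 'w' -> {2}, take 2 (2->2 ok)
  t7 'w' -> {2}, take 2 (2->2 ok)
  t8 'x' -> {0,4}, take 0 (2->0 ok)
  t9 'y' -> {3}, take 3 (0->3 ok)
  t10 'x' -> {0,4}, take 0 (3->0 ok)
  t11 'y' -> {3}, take 3 (0->3 ok)
  t12 'x' -> {0,4}, take 4 (3->4 ok)
  t13 'x' -> {0,4}, take 4 (4->4 ok)
  t14 'x' -> {0,4}, take 0 (4->0 ok)
  t15 'y' -> {3}, take 3 (0->3 ok)
  t16 'x' -> {0,4}, take 0 (3->0 ok)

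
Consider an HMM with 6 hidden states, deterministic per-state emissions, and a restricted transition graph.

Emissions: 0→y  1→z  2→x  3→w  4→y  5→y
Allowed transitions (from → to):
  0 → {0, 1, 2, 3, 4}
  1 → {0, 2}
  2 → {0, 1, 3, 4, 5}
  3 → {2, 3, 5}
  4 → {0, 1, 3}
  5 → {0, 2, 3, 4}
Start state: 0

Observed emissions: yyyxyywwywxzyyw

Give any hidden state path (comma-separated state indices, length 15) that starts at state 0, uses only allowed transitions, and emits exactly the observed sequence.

  pos 0: y in {0,4,5}, choose 0; start
  pos 1: y in {0,4,5}, choose 0; 0->0 ok
  pos 2: y in {0,4,5}, choose 0; 0->0 ok
  pos 3: x in {2}, choose 2; 0->2 ok
  pos 4: y in {0,4,5}, choose 0; 2->0 ok
  pos 5: y in {0,4,5}, choose 4; 0->4 ok
  pos 6: w in {3}, choose 3; 4->3 ok
  pos 7: w in {3}, choose 3; 3->3 ok
  pos 8: y in {0,4,5}, choose 5; 3->5 ok
  pos 9: w in {3}, choose 3; 5->3 ok
  pos 10: x in {2}, choose 2; 3->2 ok
  pos 11: z in {1}, choose 1; 2->1 ok
  pos 12: y in {0,4,5}, choose 0; 1->0 ok
  pos 13: y in {0,4,5}, choose 0; 0->0 ok
  pos 14: w in {3}, choose 3; 0->3 ok

0,0,0,2,0,4,3,3,5,3,2,1,0,0,3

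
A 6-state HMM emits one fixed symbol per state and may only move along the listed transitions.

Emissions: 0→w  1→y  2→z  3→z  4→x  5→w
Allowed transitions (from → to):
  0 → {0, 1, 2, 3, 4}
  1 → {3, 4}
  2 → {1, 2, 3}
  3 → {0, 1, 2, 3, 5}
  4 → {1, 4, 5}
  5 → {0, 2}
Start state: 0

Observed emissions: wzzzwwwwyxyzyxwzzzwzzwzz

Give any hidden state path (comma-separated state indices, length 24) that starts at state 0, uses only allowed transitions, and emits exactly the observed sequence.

  t0 'w' -> {0,5}, take 0 (start)
  t1 'z' -> {2,3}, take 2 (0->2 ok)
  t2 'z' -> {2,3}, take 3 (2->3 ok)
  t3 'z' -> {2,3}, take 3 (3->3 ok)
  t4 'w' -> {0,5}, take 0 (3->0 ok)
  t5 'w' -> {0,5}, take 0 (0->0 ok)
  t6 'w' -> {0,5}, take 0 (0->0 ok)
  t7 'w' -> {0,5}, take 0 (0->0 ok)
  t8 'y' -> {1}, take 1 (0->1 ok)
  t9 'x' -> {4}, take 4 (1->4 ok)
  t10 'y' -> {1}, take 1 (4->1 ok)
  t11 'z' -> {2,3}, take 3 (1->3 ok)
  t12 'y' -> {1}, take 1 (3->1 ok)
  t13 'x' -> {4}, take 4 (1->4 ok)
  t14 'w' -> {0,5}, take 5 (4->5 ok)
  t15 'z' -> {2,3}, take 2 (5->2 ok)
  t16 'z' -> {2,3}, take 3 (2->3 ok)
  t17 'z' -> {2,3}, take 3 (3->3 ok)
  t18 'w' -> {0,5}, take 0 (3->0 ok)
  t19 'z' -> {2,3}, take 2 (0->2 ok)
  t20 'z' -> {2,3}, take 3 (2->3 ok)
  t21 'w' -> {0,5}, take 5 (3->5 ok)
  t22 'z' -> {2,3}, take 2 (5->2 ok)
  t23 'z' -> {2,3}, take 3 (2->3 ok)

0,2,3,3,0,0,0,0,1,4,1,3,1,4,5,2,3,3,0,2,3,5,2,3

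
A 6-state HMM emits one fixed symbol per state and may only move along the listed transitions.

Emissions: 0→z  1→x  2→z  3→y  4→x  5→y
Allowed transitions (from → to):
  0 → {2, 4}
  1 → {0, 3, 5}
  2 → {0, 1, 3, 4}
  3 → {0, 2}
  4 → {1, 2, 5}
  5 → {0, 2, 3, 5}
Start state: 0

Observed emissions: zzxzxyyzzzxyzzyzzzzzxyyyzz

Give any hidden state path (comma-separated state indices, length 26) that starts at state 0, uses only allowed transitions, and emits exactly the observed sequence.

  [0] z  {0,2}  => 0  start
  [1] z  {0,2}  => 2  0->2 ok
  [2] x  {1,4}  => 1  2->1 ok
  [3] z  {0,2}  => 0  1->0 ok
  [4] x  {1,4}  => 4  0->4 ok
  [5] y  {3,5}  => 5  4->5 ok
  [6] y  {3,5}  => 3  5->3 ok
  [7] z  {0,2}  => 0  3->0 ok
  [8] z  {0,2}  => 2  0->2 ok
  [9] z  {0,2}  => 0  2->0 ok
  [10] x  {1,4}  => 4  0->4 ok
  [11] y  {3,5}  => 5  4->5 ok
  [12] z  {0,2}  => 0  5->0 ok
  [13] z  {0,2}  => 2  0->2 ok
  [14] y  {3,5}  => 3  2->3 ok
  [15] z  {0,2}  => 0  3->0 ok
  [16] z  {0,2}  => 2  0->2 ok
  [17] z  {0,2}  => 0  2->0 ok
  [18] z  {0,2}  => 2  0->2 ok
  [19] z  {0,2}  => 0  2->0 ok
  [20] x  {1,4}  => 4  0->4 ok
  [21] y  {3,5}  => 5  4->5 ok
  [22] y  {3,5}  => 5  5->5 ok
  [23] y  {3,5}  => 3  5->3 ok
  [24] z  {0,2}  => 0  3->0 ok
  [25] z  {0,2}  => 2  0->2 ok

0,2,1,0,4,5,3,0,2,0,4,5,0,2,3,0,2,0,2,0,4,5,5,3,0,2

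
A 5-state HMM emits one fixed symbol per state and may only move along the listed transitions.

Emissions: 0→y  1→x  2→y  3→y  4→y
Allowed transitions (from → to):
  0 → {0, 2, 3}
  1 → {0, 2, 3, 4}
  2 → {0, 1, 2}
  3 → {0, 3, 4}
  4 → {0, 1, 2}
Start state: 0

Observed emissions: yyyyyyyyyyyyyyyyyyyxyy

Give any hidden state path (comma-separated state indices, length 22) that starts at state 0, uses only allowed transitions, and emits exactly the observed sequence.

  t0 'y' -> {0,2,3,4}, take 0 (start)
  t1 'y' -> {0,2,3,4}, take 2 (0->2 ok)
  t2 'y' -> {0,2,3,4}, take 0 (2->0 ok)
  t3 'y' -> {0,2,3,4}, take 0 (0->0 ok)
  t4 'y' -> {0,2,3,4}, take 3 (0->3 ok)
  t5 'y' -> {0,2,3,4}, take 0 (3->0 ok)
  t6 'y' -> {0,2,3,4}, take 3 (0->3 ok)
  t7 'y' -> {0,2,3,4}, take 0 (3->0 ok)
  t8 'y' -> {0,2,3,4}, take 3 (0->3 ok)
  t9 'y' -> {0,2,3,4}, take 4 (3->4 ok)
  t10 'y' -> {0,2,3,4}, take 2 (4->2 ok)
  t11 'y' -> {0,2,3,4}, take 0 (2->0 ok)
  t12 'y' -> {0,2,3,4}, take 2 (0->2 ok)
  t13 'y' -> {0,2,3,4}, take 0 (2->0 ok)
  t14 'y' -> {0,2,3,4}, take 0 (0->0 ok)
  t15 'y' -> {0,2,3,4}, take 2 (0->2 ok)
  t16 'y' -> {0,2,3,4}, take 2 (2->2 ok)
  t17 'y' -> {0,2,3,4}, take 0 (2->0 ok)
  t18 'y' -> {0,2,3,4}, take 2 (0->2 ok)
  t19 'x' -> {1}, take 1 (2->1 ok)
  t20 'y' -> {0,2,3,4}, take 2 (1->2 ok)
  t21 'y' -> {0,2,3,4}, take 0 (2->0 ok)

0,2,0,0,3,0,3,0,3,4,2,0,2,0,0,2,2,0,2,1,2,0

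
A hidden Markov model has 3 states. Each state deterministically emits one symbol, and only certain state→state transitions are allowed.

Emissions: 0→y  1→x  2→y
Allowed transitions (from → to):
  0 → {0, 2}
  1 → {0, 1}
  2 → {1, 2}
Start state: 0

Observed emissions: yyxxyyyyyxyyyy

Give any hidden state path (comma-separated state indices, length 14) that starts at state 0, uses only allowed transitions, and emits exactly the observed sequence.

0,2,1,1,0,2,2,2,2,1,0,0,0,2

  t0 'y' -> {0,2}, take 0 (start)
  t1 'y' -> {0,2}, take 2 (0->2 ok)
  t2 'x' -> {1}, take 1 (2->1 ok)
  t3 'x' -> {1}, take 1 (1->1 ok)
  t4 'y' -> {0,2}, take 0 (1->0 ok)
  t5 'y' -> {0,2}, take 2 (0->2 ok)
  t6 'y' -> {0,2}, take 2 (2->2 ok)
  t7 'y' -> {0,2}, take 2 (2->2 ok)
  t8 'y' -> {0,2}, take 2 (2->2 ok)
  t9 'x' -> {1}, take 1 (2->1 ok)
  t10 'y' -> {0,2}, take 0 (1->0 ok)
  t11 'y' -> {0,2}, take 0 (0->0 ok)
  t12 'y' -> {0,2}, take 0 (0->0 ok)
  t13 'y' -> {0,2}, take 2 (0->2 ok)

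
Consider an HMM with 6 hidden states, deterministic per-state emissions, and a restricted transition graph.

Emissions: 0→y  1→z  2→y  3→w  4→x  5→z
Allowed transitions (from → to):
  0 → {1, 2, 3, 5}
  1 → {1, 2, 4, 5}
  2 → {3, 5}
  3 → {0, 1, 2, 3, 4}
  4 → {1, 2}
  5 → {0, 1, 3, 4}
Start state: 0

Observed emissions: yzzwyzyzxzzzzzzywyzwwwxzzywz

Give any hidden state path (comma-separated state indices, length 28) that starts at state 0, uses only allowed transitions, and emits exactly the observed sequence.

0,1,5,3,0,1,2,5,4,1,1,1,5,1,5,0,3,0,5,3,3,3,4,1,1,2,3,1

  pos 0: y in {0,2}, choose 0; start
  pos 1: z in {1,5}, choose 1; 0->1 ok
  pos 2: z in {1,5}, choose 5; 1->5 ok
  pos 3: w in {3}, choose 3; 5->3 ok
  pos 4: y in {0,2}, choose 0; 3->0 ok
  pos 5: z in {1,5}, choose 1; 0->1 ok
  pos 6: y in {0,2}, choose 2; 1->2 ok
  pos 7: z in {1,5}, choose 5; 2->5 ok
  pos 8: x in {4}, choose 4; 5->4 ok
  pos 9: z in {1,5}, choose 1; 4->1 ok
  pos 10: z in {1,5}, choose 1; 1->1 ok
  pos 11: z in {1,5}, choose 1; 1->1 ok
  pos 12: z in {1,5}, choose 5; 1->5 ok
  pos 13: z in {1,5}, choose 1; 5->1 ok
  pos 14: z in {1,5}, choose 5; 1->5 ok
  pos 15: y in {0,2}, choose 0; 5->0 ok
  pos 16: w in {3}, choose 3; 0->3 ok
  pos 17: y in {0,2}, choose 0; 3->0 ok
  pos 18: z in {1,5}, choose 5; 0->5 ok
  pos 19: w in {3}, choose 3; 5->3 ok
  pos 20: w in {3}, choose 3; 3->3 ok
  pos 21: w in {3}, choose 3; 3->3 ok
  pos 22: x in {4}, choose 4; 3->4 ok
  pos 23: z in {1,5}, choose 1; 4->1 ok
  pos 24: z in {1,5}, choose 1; 1->1 ok
  pos 25: y in {0,2}, choose 2; 1->2 ok
  pos 26: w in {3}, choose 3; 2->3 ok
  pos 27: z in {1,5}, choose 1; 3->1 ok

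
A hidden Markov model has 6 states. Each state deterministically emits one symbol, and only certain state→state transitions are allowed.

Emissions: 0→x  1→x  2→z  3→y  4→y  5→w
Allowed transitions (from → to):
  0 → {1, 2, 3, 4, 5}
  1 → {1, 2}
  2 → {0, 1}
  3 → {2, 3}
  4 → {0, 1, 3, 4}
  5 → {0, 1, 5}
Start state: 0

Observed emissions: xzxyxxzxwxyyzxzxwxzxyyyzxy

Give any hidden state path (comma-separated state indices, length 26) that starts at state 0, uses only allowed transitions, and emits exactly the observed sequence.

0,2,0,4,1,1,2,0,5,0,3,3,2,1,2,0,5,1,2,0,4,4,3,2,0,4

  t0 'x' -> {0,1}, take 0 (start)
  t1 'z' -> {2}, take 2 (0->2 ok)
  t2 'x' -> {0,1}, take 0 (2->0 ok)
  t3 'y' -> {3,4}, take 4 (0->4 ok)
  t4 'x' -> {0,1}, take 1 (4->1 ok)
  t5 'x' -> {0,1}, take 1 (1->1 ok)
  t6 'z' -> {2}, take 2 (1->2 ok)
  t7 'x' -> {0,1}, take 0 (2->0 ok)
  t8 'w' -> {5}, take 5 (0->5 ok)
  t9 'x' -> {0,1}, take 0 (5->0 ok)
  t10 'y' -> {3,4}, take 3 (0->3 ok)
  t11 'y' -> {3,4}, take 3 (3->3 ok)
  t12 'z' -> {2}, take 2 (3->2 ok)
  t13 'x' -> {0,1}, take 1 (2->1 ok)
  t14 'z' -> {2}, take 2 (1->2 ok)
  t15 'x' -> {0,1}, take 0 (2->0 ok)
  t16 'w' -> {5}, take 5 (0->5 ok)
  t17 'x' -> {0,1}, take 1 (5->1 ok)
  t18 'z' -> {2}, take 2 (1->2 ok)
  t19 'x' -> {0,1}, take 0 (2->0 ok)
  t20 'y' -> {3,4}, take 4 (0->4 ok)
  t21 'y' -> {3,4}, take 4 (4->4 ok)
  t22 'y' -> {3,4}, take 3 (4->3 ok)
  t23 'z' -> {2}, take 2 (3->2 ok)
  t24 'x' -> {0,1}, take 0 (2->0 ok)
  t25 'y' -> {3,4}, take 4 (0->4 ok)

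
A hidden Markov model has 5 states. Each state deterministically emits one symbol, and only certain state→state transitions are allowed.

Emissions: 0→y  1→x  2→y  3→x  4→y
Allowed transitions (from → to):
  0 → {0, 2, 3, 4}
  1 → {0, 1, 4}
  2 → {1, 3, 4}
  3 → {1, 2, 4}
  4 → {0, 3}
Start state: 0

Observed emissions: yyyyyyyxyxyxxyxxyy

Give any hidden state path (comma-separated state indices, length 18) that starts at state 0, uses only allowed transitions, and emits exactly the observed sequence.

  pos 0: y in {0,2,4}, choose 0; start
  pos 1: y in {0,2,4}, choose 4; 0->4 ok
  pos 2: y in {0,2,4}, choose 0; 4->0 ok
  pos 3: y in {0,2,4}, choose 0; 0->0 ok
  pos 4: y in {0,2,4}, choose 4; 0->4 ok
  pos 5: y in {0,2,4}, choose 0; 4->0 ok
  pos 6: y in {0,2,4}, choose 4; 0->4 ok
  pos 7: x in {1,3}, choose 3; 4->3 ok
  pos 8: y in {0,2,4}, choose 4; 3->4 ok
  pos 9: x in {1,3}, choose 3; 4->3 ok
  pos 10: y in {0,2,4}, choose 2; 3->2 ok
  pos 11: x in {1,3}, choose 1; 2->1 ok
  pos 12: x in {1,3}, choose 1; 1->1 ok
  pos 13: y in {0,2,4}, choose 4; 1->4 ok
  pos 14: x in {1,3}, choose 3; 4->3 ok
  pos 15: x in {1,3}, choose 1; 3->1 ok
  pos 16: y in {0,2,4}, choose 4; 1->4 ok
  pos 17: y in {0,2,4}, choose 0; 4->0 ok

0,4,0,0,4,0,4,3,4,3,2,1,1,4,3,1,4,0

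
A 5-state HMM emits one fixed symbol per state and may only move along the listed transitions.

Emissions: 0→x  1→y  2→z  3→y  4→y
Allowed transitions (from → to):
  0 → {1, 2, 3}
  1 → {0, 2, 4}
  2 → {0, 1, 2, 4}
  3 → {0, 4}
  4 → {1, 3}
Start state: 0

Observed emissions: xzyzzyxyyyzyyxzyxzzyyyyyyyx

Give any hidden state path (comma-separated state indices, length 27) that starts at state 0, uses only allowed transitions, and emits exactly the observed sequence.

0,2,1,2,2,1,0,1,4,1,2,4,3,0,2,1,0,2,2,1,4,3,4,1,4,3,0

  pos 0: x in {0}, choose 0; start
  pos 1: z in {2}, choose 2; 0->2 ok
  pos 2: y in {1,3,4}, choose 1; 2->1 ok
  pos 3: z in {2}, choose 2; 1->2 ok
  pos 4: z in {2}, choose 2; 2->2 ok
  pos 5: y in {1,3,4}, choose 1; 2->1 ok
  pos 6: x in {0}, choose 0; 1->0 ok
  pos 7: y in {1,3,4}, choose 1; 0->1 ok
  pos 8: y in {1,3,4}, choose 4; 1->4 ok
  pos 9: y in {1,3,4}, choose 1; 4->1 ok
  pos 10: z in {2}, choose 2; 1->2 ok
  pos 11: y in {1,3,4}, choose 4; 2->4 ok
  pos 12: y in {1,3,4}, choose 3; 4->3 ok
  pos 13: x in {0}, choose 0; 3->0 ok
  pos 14: z in {2}, choose 2; 0->2 ok
  pos 15: y in {1,3,4}, choose 1; 2->1 ok
  pos 16: x in {0}, choose 0; 1->0 ok
  pos 17: z in {2}, choose 2; 0->2 ok
  pos 18: z in {2}, choose 2; 2->2 ok
  pos 19: y in {1,3,4}, choose 1; 2->1 ok
  pos 20: y in {1,3,4}, choose 4; 1->4 ok
  pos 21: y in {1,3,4}, choose 3; 4->3 ok
  pos 22: y in {1,3,4}, choose 4; 3->4 ok
  pos 23: y in {1,3,4}, choose 1; 4->1 ok
  pos 24: y in {1,3,4}, choose 4; 1->4 ok
  pos 25: y in {1,3,4}, choose 3; 4->3 ok
  pos 26: x in {0}, choose 0; 3->0 ok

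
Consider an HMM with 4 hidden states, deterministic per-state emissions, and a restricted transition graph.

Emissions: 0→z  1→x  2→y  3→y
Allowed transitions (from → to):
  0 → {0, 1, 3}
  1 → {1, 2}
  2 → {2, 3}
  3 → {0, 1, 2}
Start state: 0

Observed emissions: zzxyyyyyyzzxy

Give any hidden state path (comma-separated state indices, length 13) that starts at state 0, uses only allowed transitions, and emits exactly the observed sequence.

0,0,1,2,3,2,2,2,3,0,0,1,2

  pos 0: z in {0}, choose 0; start
  pos 1: z in {0}, choose 0; 0->0 ok
  pos 2: x in {1}, choose 1; 0->1 ok
  pos 3: y in {2,3}, choose 2; 1->2 ok
  pos 4: y in {2,3}, choose 3; 2->3 ok
  pos 5: y in {2,3}, choose 2; 3->2 ok
  pos 6: y in {2,3}, choose 2; 2->2 ok
  pos 7: y in {2,3}, choose 2; 2->2 ok
  pos 8: y in {2,3}, choose 3; 2->3 ok
  pos 9: z in {0}, choose 0; 3->0 ok
  pos 10: z in {0}, choose 0; 0->0 ok
  pos 11: x in {1}, choose 1; 0->1 ok
  pos 12: y in {2,3}, choose 2; 1->2 ok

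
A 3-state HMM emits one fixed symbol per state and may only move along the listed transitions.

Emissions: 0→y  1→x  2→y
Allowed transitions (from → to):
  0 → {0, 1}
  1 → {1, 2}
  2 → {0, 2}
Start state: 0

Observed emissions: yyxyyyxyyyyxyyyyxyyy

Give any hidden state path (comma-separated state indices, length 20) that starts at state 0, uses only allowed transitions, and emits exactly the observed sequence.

  [0] y  {0,2}  => 0  start
  [1] y  {0,2}  => 0  0->0 ok
  [2] x  {1}  => 1  0->1 ok
  [3] y  {0,2}  => 2  1->2 ok
  [4] y  {0,2}  => 0  2->0 ok
  [5] y  {0,2}  => 0  0->0 ok
  [6] x  {1}  => 1  0->1 ok
  [7] y  {0,2}  => 2  1->2 ok
  [8] y  {0,2}  => 2  2->2 ok
  [9] y  {0,2}  => 0  2->0 ok
  [10] y  {0,2}  => 0  0->0 ok
  [11] x  {1}  => 1  0->1 ok
  [12] y  {0,2}  => 2  1->2 ok
  [13] y  {0,2}  => 2  2->2 ok
  [14] y  {0,2}  => 0  2->0 ok
  [15] y  {0,2}  => 0  0->0 ok
  [16] x  {1}  => 1  0->1 ok
  [17] y  {0,2}  => 2  1->2 ok
  [18] y  {0,2}  => 2  2->2 ok
  [19] y  {0,2}  => 0  2->0 ok

0,0,1,2,0,0,1,2,2,0,0,1,2,2,0,0,1,2,2,0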